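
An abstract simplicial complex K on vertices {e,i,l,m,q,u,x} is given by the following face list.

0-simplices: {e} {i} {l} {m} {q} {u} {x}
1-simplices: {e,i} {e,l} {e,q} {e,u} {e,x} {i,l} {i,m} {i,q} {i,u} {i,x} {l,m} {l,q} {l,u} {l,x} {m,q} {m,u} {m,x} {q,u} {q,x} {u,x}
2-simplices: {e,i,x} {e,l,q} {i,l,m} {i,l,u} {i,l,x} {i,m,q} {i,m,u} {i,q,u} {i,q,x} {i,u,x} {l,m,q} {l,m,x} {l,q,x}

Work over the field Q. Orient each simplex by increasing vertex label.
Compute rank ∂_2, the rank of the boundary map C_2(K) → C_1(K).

rank∂_2=12

n_0=7 n_1=20 n_2=13  [Q]
∂1: piv[ei,el,eq,eu,ex,im] rk=6  ker:il,iq,iu,ix,lm,lq,lu,lx,mq,mu,mx,qu,qx,ux
∂2: piv[eix,elq,ilm,ilu,ilx,imq,imu,iqu,iqx,iux,lmq,lmx] rk=12  ker:lqx
rk∂_2=12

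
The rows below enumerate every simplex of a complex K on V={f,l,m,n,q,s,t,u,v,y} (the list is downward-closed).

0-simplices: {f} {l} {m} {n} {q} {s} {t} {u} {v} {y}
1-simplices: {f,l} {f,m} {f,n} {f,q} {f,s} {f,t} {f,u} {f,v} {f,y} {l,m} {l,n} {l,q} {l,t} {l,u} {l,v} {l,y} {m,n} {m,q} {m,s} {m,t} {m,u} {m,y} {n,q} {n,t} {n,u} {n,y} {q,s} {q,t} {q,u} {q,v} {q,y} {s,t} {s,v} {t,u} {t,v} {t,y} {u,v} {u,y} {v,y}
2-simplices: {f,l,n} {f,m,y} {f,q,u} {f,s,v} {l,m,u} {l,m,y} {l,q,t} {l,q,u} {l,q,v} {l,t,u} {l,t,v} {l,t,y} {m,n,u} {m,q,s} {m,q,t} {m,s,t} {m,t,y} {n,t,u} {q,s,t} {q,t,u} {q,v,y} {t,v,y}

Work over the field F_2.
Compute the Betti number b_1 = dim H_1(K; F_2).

b_1=10

n_0=10 n_1=39 n_2=22  [Z2]
∂1: piv[fl,fm,fn,fq,fs,ft,fu,fv,fy] rk=9  ker:lm,ln,lq,lt,lu,lv,ly,mn,mq,ms,mt,mu,my,nq,nt,nu,ny,qs,qt,qu,qv,qy,st,sv,tu,tv,ty,uv,uy,vy
∂2: piv[fln,fmy,fqu,fsv,lmu,lmy,lqt,lqu,lqv,ltu,ltv,lty,mnu,mqs,mqt,mst,mty,ntu,qvy,tvy] rk=20  ker:qst,qtu
b_1=(39−9)−20=10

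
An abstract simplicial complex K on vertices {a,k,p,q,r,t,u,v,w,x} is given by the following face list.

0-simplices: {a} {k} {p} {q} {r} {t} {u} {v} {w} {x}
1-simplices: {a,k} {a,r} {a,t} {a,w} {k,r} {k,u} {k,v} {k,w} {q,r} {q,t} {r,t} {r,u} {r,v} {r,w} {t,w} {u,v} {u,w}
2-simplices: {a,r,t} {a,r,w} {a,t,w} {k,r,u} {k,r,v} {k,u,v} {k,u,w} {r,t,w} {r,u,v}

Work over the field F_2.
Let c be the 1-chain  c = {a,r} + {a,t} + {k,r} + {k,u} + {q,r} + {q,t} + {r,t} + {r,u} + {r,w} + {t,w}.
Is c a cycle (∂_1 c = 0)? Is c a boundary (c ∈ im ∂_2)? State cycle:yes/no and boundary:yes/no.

n_0=10 n_1=17 n_2=9  [Z2]
∂1: piv[ak,ar,at,aw,ku,kv,qr] rk=7  ker:kr,kw,qt,rt,ru,rv,rw,tw,uv,uw
∂2: piv[art,arw,atw,kru,krv,kuv,kuw] rk=7  ker:rtw,ruv
∂1c = 0
c vs im∂2: residual ≠ 0 ⇒ not boundary

cycle:yes boundary:no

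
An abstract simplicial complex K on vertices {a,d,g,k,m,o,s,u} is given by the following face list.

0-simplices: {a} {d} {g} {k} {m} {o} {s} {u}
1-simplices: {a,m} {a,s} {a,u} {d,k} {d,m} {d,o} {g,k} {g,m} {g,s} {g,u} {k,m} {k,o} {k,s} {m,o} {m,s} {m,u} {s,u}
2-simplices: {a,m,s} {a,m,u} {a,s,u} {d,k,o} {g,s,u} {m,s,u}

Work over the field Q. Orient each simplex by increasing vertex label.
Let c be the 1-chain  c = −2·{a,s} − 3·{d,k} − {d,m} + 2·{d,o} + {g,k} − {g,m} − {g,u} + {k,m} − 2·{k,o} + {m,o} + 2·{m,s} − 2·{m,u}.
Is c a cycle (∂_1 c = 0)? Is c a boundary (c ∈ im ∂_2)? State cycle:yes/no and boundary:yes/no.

cycle:no boundary:no

n_0=8 n_1=17 n_2=6  [Q]
∂1: piv[am,as,au,dk,dm,do,gk] rk=7  ker:gm,gs,gu,km,ko,ks,mo,ms,mu,su
∂2: piv[ams,amu,asu,dko,gsu] rk=5  ker:msu
∂1c = 2·{a} + 2·{d} + {g} − {k} − 2·{m} + {o} − 3·{u}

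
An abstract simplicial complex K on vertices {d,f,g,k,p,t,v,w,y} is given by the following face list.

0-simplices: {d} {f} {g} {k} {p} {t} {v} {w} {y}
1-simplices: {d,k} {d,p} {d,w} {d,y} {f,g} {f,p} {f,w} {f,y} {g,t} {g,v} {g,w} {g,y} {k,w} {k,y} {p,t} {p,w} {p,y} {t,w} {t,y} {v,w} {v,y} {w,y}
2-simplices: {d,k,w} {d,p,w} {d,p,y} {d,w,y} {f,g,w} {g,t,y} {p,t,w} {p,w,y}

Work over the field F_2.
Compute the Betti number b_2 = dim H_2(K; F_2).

b_2=1

n_0=9 n_1=22 n_2=8  [Z2]
∂1: piv[dk,dp,dw,dy,fg,fp,gt,gv] rk=8  ker:fw,fy,gw,gy,kw,ky,pt,pw,py,tw,ty,vw,vy,wy
∂2: piv[dkw,dpw,dpy,dwy,fgw,gty,ptw] rk=7  ker:pwy
b_2=(8−7)−0=1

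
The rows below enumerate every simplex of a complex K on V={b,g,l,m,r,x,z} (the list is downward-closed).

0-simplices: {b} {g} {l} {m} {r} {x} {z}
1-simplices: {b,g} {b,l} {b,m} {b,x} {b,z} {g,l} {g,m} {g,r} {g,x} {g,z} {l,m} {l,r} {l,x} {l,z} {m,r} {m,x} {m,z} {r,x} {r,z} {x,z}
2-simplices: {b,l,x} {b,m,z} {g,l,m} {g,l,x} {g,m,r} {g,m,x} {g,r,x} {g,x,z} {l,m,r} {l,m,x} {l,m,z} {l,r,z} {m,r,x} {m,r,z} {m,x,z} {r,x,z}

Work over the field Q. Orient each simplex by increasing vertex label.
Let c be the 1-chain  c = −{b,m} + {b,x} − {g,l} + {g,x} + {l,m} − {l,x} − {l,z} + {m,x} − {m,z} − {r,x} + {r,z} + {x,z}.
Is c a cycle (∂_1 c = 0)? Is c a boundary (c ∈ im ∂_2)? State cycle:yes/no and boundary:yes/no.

cycle:yes boundary:no

n_0=7 n_1=20 n_2=16  [Q]
∂1: piv[bg,bl,bm,bx,bz,gr] rk=6  ker:gl,gm,gx,gz,lm,lr,lx,lz,mr,mx,mz,rx,rz,xz
∂2: piv[blx,bmz,glm,glx,gmr,gmx,grx,gxz,lmr,lmz,lrz,mxz] rk=12  ker:lmx,mrx,mrz,rxz
∂1c = 0
c vs im∂2: residual ≠ 0 ⇒ not boundary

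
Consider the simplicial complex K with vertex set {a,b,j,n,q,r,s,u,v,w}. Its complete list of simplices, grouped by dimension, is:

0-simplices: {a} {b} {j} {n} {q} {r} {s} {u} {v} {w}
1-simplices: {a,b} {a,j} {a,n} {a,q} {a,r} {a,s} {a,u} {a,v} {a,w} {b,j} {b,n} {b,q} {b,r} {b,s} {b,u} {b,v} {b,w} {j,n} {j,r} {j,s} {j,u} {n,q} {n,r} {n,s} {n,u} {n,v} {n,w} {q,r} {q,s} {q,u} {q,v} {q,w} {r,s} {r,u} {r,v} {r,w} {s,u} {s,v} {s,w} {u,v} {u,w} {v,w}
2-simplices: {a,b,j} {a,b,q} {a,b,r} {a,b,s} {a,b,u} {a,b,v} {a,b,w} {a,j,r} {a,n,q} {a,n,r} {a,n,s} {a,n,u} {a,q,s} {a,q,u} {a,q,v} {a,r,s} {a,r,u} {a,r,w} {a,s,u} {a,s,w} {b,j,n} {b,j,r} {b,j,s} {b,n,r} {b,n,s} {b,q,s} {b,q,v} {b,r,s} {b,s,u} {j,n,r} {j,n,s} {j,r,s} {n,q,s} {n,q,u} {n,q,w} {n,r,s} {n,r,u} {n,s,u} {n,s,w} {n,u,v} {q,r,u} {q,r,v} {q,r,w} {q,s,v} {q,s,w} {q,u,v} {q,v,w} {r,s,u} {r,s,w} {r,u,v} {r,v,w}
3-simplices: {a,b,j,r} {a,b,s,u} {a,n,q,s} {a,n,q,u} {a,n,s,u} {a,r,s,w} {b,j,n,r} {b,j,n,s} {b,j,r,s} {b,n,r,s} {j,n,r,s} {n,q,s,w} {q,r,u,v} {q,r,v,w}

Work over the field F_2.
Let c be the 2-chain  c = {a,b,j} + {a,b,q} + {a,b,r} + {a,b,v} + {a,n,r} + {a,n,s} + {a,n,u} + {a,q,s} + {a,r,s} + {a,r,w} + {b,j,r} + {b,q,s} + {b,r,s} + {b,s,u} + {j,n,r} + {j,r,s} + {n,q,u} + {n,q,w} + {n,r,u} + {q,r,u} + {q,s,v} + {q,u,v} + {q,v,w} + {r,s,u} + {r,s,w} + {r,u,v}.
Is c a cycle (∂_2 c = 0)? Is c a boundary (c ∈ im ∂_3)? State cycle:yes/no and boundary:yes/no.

cycle:no boundary:no

n_0=10 n_1=42 n_2=51 n_3=14  [Z2]
∂1: piv[ab,aj,an,aq,ar,as,au,av,aw] rk=9  ker:bj,bn,bq,br,bs,bu,bv,bw,jn,jr,js,ju,nq,nr,ns,nu,nv,nw,qr,qs,qu,qv,qw,rs,ru,rv,rw,su,sv,sw,uv,uw,vw
∂2: piv[abj,abq,abr,abs,abu,abv,abw,ajr,anq,anr,ans,anu,aqs,aqu,aqv,ars,aru,arw,asu,asw,bjn,bjs,bnr,nqw,nsw,nuv,qru,qrv,qsv,quv,qvw] rk=31  ker:bjr,bns,bqs,bqv,brs,bsu,jnr,jns,jrs,nqs,nqu,nrs,nru,nsu,qrw,qsw,rsu,rsw,ruv,rvw
∂3: piv[abjr,absu,anqs,anqu,ansu,arsw,bjnr,bjns,bjrs,bnrs,nqsw,qruv,qrvw] rk=13  ker:jnrs
∂2c = {a,j} + {a,n} + {a,s} + {a,u} + {a,v} + {a,w} + {b,r} + {b,s} + {b,u} + {b,v} + {j,n} + {j,r} + {j,s} + {n,r} + {n,s} + {n,u} + {n,w} + {q,r} + {q,s} + {q,u} + {q,v} + {r,s} + {r,v} + {s,v} + {s,w} + {v,w}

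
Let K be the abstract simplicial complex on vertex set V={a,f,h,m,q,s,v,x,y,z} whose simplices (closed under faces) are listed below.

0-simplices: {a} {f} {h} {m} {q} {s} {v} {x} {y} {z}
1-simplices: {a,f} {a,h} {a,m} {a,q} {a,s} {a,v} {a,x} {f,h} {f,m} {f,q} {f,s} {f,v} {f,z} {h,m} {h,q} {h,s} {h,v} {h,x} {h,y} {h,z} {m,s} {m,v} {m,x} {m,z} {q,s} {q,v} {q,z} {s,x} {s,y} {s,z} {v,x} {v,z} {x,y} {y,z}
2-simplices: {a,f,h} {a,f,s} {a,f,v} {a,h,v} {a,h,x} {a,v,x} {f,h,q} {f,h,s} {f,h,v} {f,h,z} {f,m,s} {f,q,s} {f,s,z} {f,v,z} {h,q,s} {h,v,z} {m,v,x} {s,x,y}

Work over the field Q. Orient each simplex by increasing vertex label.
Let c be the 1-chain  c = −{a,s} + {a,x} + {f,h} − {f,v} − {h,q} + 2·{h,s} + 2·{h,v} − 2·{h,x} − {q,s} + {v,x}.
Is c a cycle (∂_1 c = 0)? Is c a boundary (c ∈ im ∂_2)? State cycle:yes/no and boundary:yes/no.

n_0=10 n_1=34 n_2=18  [Q]
∂1: piv[af,ah,am,aq,as,av,ax,fz,hy] rk=9  ker:fh,fm,fq,fs,fv,hm,hq,hs,hv,hx,hz,ms,mv,mx,mz,qs,qv,qz,sx,sy,sz,vx,vz,xy,yz
∂2: piv[afh,afs,afv,ahv,ahx,avx,fhq,fhs,fhz,fms,fqs,fsz,fvz,mvx,sxy] rk=15  ker:fhv,hqs,hvz
∂1c = 0
c vs im∂2: reduces to 0 ⇒ boundary

cycle:yes boundary:yes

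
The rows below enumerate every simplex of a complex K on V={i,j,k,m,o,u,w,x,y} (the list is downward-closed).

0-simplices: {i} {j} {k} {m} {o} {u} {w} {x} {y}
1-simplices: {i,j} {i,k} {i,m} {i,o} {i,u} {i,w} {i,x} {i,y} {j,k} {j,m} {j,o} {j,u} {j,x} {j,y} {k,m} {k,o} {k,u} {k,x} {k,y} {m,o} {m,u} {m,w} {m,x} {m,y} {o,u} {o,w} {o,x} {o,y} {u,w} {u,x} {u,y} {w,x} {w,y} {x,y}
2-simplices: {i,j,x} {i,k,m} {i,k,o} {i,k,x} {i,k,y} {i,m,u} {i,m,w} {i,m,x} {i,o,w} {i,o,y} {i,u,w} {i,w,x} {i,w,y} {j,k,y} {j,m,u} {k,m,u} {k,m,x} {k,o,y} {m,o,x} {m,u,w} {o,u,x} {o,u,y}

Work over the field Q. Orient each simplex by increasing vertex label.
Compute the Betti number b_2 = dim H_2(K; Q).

n_0=9 n_1=34 n_2=22  [Q]
∂1: piv[ij,ik,im,io,iu,iw,ix,iy] rk=8  ker:jk,jm,jo,ju,jx,jy,km,ko,ku,kx,ky,mo,mu,mw,mx,my,ou,ow,ox,oy,uw,ux,uy,wx,wy,xy
∂2: piv[ijx,ikm,iko,ikx,iky,imu,imw,imx,iow,ioy,iuw,iwx,iwy,jky,jmu,kmu,mox,oux,ouy] rk=19  ker:kmx,koy,muw
b_2=(22−19)−0=3

b_2=3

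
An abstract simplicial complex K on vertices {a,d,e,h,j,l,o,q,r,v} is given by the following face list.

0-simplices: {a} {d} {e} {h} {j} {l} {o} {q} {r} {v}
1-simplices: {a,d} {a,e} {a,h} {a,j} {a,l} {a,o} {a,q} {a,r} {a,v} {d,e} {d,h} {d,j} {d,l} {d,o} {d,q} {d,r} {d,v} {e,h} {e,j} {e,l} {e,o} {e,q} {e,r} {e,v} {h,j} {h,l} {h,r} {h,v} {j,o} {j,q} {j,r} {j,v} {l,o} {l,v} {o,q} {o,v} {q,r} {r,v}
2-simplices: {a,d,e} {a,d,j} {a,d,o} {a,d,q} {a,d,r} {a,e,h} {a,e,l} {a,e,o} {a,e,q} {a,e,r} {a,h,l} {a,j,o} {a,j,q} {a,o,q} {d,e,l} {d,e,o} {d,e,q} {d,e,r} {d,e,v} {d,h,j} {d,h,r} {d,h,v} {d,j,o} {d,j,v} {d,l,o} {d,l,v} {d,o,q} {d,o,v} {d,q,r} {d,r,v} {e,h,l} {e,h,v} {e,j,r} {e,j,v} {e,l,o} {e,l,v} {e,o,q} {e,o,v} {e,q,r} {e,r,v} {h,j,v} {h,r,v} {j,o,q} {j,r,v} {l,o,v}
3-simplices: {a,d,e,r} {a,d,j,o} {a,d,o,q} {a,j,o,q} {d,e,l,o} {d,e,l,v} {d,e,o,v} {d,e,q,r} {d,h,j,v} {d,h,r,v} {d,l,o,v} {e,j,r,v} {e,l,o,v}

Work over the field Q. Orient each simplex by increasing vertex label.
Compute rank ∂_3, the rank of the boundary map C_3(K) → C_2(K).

rank∂_3=12

n_0=10 n_1=38 n_2=45 n_3=13  [Q]
∂1: piv[ad,ae,ah,aj,al,ao,aq,ar,av] rk=9  ker:de,dh,dj,dl,do,dq,dr,dv,eh,ej,el,eo,eq,er,ev,hj,hl,hr,hv,jo,jq,jr,jv,lo,lv,oq,ov,qr,rv
∂2: piv[ade,adj,ado,adq,adr,aeh,ael,aeo,aeq,aer,ahl,ajo,ajq,aoq,del,dev,dhj,dhr,dhv,djv,dlo,dlv,dov,dqr,drv,ehv,ejr,ejv] rk=28  ker:deo,deq,der,djo,doq,ehl,elo,elv,eoq,eov,eqr,erv,hjv,hrv,joq,jrv,lov
∂3: piv[ader,adjo,adoq,ajoq,delo,delv,deov,deqr,dhjv,dhrv,dlov,ejrv] rk=12  ker:elov
rk∂_3=12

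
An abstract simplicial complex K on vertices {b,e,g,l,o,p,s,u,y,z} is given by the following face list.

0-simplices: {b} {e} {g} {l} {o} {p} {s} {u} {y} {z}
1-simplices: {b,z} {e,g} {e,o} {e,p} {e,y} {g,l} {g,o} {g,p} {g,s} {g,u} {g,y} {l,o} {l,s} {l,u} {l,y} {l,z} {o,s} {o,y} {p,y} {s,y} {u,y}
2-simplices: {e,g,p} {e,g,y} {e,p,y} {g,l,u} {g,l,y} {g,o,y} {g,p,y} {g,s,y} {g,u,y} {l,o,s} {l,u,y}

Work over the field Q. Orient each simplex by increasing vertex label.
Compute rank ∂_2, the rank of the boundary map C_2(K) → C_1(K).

rank∂_2=9

n_0=10 n_1=21 n_2=11  [Q]
∂1: piv[bz,eg,eo,ep,ey,gl,gs,gu,lz] rk=9  ker:go,gp,gy,lo,ls,lu,ly,os,oy,py,sy,uy
∂2: piv[egp,egy,epy,glu,gly,goy,gsy,guy,los] rk=9  ker:gpy,luy
rk∂_2=9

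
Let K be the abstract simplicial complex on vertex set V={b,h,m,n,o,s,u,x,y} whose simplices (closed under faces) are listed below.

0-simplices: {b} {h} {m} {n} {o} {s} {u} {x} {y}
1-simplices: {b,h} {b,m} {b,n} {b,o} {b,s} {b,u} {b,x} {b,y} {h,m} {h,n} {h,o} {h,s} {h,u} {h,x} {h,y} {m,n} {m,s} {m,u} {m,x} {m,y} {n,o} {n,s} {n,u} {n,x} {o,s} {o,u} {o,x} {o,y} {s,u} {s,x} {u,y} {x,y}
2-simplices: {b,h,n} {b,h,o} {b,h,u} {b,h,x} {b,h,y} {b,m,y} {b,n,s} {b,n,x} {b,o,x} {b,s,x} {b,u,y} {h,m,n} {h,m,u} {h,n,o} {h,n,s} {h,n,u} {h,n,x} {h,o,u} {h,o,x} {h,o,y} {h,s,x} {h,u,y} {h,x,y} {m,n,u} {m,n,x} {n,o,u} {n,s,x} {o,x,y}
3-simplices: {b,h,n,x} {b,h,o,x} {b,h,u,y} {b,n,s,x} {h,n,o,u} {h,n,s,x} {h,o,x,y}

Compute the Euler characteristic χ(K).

χ(K)=-2

n_0=9 n_1=32 n_2=28 n_3=7
χ=+9−32+28−7=-2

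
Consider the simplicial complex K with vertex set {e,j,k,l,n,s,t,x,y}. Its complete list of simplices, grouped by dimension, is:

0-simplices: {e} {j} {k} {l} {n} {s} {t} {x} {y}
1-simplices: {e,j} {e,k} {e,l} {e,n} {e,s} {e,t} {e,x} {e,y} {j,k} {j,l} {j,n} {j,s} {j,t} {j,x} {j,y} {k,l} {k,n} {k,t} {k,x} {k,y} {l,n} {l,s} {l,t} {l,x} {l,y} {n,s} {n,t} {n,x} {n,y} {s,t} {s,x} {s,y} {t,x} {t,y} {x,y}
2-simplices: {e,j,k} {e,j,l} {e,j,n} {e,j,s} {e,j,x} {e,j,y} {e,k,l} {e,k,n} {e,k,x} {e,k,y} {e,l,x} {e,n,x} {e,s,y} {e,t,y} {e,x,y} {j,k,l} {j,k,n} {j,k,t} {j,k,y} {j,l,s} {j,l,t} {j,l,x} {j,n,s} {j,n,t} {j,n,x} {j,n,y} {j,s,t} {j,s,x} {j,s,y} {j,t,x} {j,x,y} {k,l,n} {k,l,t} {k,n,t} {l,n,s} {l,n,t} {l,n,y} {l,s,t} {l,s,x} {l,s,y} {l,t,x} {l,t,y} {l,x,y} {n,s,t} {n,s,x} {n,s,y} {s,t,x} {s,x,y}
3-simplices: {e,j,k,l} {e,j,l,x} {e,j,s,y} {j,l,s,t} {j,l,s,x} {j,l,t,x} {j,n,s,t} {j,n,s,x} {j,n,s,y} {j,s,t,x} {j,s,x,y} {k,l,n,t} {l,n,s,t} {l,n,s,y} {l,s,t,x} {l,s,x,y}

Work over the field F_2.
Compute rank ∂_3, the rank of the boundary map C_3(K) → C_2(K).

rank∂_3=15

n_0=9 n_1=35 n_2=48 n_3=16  [Z2]
∂1: piv[ej,ek,el,en,es,et,ex,ey] rk=8  ker:jk,jl,jn,js,jt,jx,jy,kl,kn,kt,kx,ky,ln,ls,lt,lx,ly,ns,nt,nx,ny,st,sx,sy,tx,ty,xy
∂2: piv[ejk,ejl,ejn,ejs,ejx,ejy,ekl,ekn,ekx,eky,elx,enx,esy,ety,exy,jkt,jls,jlt,jns,jnt,jny,jst,jsx,jtx,kln,lny,lty] rk=27  ker:jkl,jkn,jky,jlx,jnx,jsy,jxy,klt,knt,lns,lnt,lst,lsx,lsy,ltx,lxy,nst,nsx,nsy,stx,sxy
∂3: piv[ejkl,ejlx,ejsy,jlst,jlsx,jltx,jnst,jnsx,jnsy,jstx,jsxy,klnt,lnst,lnsy,lsxy] rk=15  ker:lstx
rk∂_3=15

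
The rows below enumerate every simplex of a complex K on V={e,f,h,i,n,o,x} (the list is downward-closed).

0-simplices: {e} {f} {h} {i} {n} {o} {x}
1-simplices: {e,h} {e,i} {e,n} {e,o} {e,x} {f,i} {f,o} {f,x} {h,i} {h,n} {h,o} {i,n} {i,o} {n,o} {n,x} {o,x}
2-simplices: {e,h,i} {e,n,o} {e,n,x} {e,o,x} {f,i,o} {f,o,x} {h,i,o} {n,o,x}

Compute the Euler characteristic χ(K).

n_0=7 n_1=16 n_2=8
χ=+7−16+8=-1

χ(K)=-1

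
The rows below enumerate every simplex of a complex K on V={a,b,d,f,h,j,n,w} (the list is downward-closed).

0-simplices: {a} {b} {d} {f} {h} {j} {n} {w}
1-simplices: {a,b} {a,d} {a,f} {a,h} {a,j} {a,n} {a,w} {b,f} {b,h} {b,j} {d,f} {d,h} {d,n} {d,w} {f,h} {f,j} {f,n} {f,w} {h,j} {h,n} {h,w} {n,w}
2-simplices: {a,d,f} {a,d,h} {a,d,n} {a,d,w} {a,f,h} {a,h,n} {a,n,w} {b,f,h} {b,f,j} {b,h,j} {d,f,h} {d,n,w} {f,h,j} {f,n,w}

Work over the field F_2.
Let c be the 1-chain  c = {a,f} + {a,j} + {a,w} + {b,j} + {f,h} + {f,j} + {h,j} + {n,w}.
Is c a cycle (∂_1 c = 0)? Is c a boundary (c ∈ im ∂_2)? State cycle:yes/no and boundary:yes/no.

cycle:no boundary:no

n_0=8 n_1=22 n_2=14  [Z2]
∂1: piv[ab,ad,af,ah,aj,an,aw] rk=7  ker:bf,bh,bj,df,dh,dn,dw,fh,fj,fn,fw,hj,hn,hw,nw
∂2: piv[adf,adh,adn,adw,afh,ahn,anw,bfh,bfj,bhj,fnw] rk=11  ker:dfh,dnw,fhj
∂1c = {a} + {b} + {f} + {n}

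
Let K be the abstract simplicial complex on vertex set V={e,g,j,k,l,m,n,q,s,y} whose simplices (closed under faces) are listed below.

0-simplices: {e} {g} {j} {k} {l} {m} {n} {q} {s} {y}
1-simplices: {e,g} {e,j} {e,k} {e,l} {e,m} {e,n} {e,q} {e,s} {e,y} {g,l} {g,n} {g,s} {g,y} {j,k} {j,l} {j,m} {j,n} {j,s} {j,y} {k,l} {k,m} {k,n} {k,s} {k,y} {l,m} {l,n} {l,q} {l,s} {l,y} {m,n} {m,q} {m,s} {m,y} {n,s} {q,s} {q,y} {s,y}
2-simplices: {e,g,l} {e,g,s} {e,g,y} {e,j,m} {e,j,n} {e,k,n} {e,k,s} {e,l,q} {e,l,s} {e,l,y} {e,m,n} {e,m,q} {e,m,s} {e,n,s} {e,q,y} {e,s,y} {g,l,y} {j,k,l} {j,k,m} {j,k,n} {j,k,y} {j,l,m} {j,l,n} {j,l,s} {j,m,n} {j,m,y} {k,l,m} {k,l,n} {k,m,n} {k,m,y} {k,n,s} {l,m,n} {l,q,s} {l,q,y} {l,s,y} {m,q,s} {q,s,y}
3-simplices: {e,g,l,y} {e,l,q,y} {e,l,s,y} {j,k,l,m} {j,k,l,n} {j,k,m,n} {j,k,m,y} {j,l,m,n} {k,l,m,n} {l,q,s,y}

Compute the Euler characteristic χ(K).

χ(K)=0

n_0=10 n_1=37 n_2=37 n_3=10
χ=+10−37+37−10=0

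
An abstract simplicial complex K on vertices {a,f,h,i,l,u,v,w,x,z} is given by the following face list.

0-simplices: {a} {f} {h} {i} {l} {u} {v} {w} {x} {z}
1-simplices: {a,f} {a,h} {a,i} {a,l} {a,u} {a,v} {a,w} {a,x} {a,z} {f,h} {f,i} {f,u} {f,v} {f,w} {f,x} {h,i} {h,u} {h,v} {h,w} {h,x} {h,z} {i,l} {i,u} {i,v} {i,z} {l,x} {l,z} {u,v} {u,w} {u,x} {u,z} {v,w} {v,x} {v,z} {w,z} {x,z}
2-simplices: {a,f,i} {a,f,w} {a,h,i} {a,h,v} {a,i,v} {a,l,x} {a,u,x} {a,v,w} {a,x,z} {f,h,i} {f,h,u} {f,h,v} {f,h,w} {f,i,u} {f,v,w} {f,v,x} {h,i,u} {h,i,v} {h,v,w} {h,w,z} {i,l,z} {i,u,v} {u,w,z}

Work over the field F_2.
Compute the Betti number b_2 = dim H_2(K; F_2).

n_0=10 n_1=36 n_2=23  [Z2]
∂1: piv[af,ah,ai,al,au,av,aw,ax,az] rk=9  ker:fh,fi,fu,fv,fw,fx,hi,hu,hv,hw,hx,hz,il,iu,iv,iz,lx,lz,uv,uw,ux,uz,vw,vx,vz,wz,xz
∂2: piv[afi,afw,ahi,ahv,aiv,alx,aux,avw,axz,fhi,fhu,fhv,fhw,fiu,fvx,hwz,ilz,iuv,uwz] rk=19  ker:fvw,hiu,hiv,hvw
b_2=(23−19)−0=4

b_2=4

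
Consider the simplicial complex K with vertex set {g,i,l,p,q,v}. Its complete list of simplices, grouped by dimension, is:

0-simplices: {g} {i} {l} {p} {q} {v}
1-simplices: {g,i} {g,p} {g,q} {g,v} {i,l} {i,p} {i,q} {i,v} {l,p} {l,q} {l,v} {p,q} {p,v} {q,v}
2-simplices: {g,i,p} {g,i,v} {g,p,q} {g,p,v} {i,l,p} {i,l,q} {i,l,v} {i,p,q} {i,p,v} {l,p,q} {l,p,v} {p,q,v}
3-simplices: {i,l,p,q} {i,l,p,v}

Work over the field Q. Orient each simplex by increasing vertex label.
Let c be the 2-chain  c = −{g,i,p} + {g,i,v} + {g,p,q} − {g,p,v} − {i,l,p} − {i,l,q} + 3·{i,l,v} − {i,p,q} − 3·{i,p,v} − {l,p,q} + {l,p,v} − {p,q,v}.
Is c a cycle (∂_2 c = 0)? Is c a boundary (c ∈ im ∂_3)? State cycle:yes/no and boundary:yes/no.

n_0=6 n_1=14 n_2=12 n_3=2  [Q]
∂1: piv[gi,gp,gq,gv,il] rk=5  ker:ip,iq,iv,lp,lq,lv,pq,pv,qv
∂2: piv[gip,giv,gpq,gpv,ilp,ilq,ilv,ipq,pqv] rk=9  ker:ipv,lpq,lpv
∂3: piv[ilpq,ilpv] rk=2
∂2c = {g,p} − {g,q} + {i,l} − 4·{i,p} + 2·{i,q} + {i,v} − {l,p} + 2·{l,v} − 2·{p,q} − 2·{p,v} − {q,v}

cycle:no boundary:no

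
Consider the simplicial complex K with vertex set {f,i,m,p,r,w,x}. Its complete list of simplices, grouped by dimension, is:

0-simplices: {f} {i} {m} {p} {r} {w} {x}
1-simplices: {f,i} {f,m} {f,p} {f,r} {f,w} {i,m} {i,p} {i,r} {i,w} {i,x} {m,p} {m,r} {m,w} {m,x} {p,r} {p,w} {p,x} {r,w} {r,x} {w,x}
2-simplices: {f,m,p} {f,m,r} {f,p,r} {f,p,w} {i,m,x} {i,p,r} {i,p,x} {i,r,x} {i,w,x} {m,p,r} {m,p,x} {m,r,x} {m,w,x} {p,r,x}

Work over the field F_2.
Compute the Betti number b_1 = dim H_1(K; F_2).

n_0=7 n_1=20 n_2=14  [Z2]
∂1: piv[fi,fm,fp,fr,fw,ix] rk=6  ker:im,ip,ir,iw,mp,mr,mw,mx,pr,pw,px,rw,rx,wx
∂2: piv[fmp,fmr,fpr,fpw,imx,ipr,ipx,irx,iwx,mpx,mwx] rk=11  ker:mpr,mrx,prx
b_1=(20−6)−11=3

b_1=3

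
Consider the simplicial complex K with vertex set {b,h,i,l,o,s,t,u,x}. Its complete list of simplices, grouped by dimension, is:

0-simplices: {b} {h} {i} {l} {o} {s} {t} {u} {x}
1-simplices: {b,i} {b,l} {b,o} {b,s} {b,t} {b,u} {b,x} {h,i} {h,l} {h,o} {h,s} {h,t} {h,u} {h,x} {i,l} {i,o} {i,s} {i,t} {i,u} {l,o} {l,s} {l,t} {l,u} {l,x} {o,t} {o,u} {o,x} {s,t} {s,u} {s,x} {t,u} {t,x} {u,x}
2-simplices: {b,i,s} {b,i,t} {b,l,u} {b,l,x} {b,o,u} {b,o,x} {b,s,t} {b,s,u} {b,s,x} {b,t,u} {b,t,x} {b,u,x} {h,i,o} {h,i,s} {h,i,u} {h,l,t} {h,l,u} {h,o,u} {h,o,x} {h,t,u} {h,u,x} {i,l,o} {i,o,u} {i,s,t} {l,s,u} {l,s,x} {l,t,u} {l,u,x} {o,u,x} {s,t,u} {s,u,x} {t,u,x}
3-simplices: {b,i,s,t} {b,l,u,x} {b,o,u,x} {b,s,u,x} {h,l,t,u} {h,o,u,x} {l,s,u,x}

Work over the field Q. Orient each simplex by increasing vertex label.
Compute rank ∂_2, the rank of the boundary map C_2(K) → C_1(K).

rank∂_2=22

n_0=9 n_1=33 n_2=32 n_3=7  [Q]
∂1: piv[bi,bl,bo,bs,bt,bu,bx,hi] rk=8  ker:hl,ho,hs,ht,hu,hx,il,io,is,it,iu,lo,ls,lt,lu,lx,ot,ou,ox,st,su,sx,tu,tx,ux
∂2: piv[bis,bit,blu,blx,bou,box,bst,bsu,bsx,btu,btx,bux,hio,his,hiu,hlt,hlu,hou,hox,htu,ilo,lsu] rk=22  ker:hux,iou,ist,lsx,ltu,lux,oux,stu,sux,tux
∂3: piv[bist,blux,boux,bsux,hltu,houx,lsux] rk=7
rk∂_2=22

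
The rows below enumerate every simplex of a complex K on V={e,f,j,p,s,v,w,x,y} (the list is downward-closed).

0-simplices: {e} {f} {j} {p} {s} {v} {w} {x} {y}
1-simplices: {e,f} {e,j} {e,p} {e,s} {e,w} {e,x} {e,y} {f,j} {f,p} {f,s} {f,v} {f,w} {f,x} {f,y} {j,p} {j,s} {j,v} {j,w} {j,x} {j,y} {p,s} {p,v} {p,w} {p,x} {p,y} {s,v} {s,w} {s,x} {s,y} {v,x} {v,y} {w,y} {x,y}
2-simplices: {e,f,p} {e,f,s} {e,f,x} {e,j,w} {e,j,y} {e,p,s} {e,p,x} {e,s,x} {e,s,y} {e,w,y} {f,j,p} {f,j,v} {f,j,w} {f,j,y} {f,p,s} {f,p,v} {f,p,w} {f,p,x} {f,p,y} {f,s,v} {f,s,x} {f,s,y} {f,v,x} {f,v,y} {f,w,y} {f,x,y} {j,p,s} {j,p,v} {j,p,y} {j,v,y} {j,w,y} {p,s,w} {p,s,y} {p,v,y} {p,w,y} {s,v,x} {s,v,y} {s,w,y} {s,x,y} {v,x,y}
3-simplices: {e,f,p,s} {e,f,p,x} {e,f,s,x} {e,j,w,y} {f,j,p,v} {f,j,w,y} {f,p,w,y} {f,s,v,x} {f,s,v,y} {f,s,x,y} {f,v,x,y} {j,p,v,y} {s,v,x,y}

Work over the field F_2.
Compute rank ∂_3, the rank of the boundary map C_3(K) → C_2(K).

n_0=9 n_1=33 n_2=40 n_3=13  [Z2]
∂1: piv[ef,ej,ep,es,ew,ex,ey,fv] rk=8  ker:fj,fp,fs,fw,fx,fy,jp,js,jv,jw,jx,jy,ps,pv,pw,px,py,sv,sw,sx,sy,vx,vy,wy,xy
∂2: piv[efp,efs,efx,ejw,ejy,eps,epx,esx,esy,ewy,fjp,fjv,fjw,fjy,fpv,fpw,fpy,fsv,fsy,fvx,fvy,fxy,jps,psw] rk=24  ker:fps,fpx,fsx,fwy,jpv,jpy,jvy,jwy,psy,pvy,pwy,svx,svy,swy,sxy,vxy
∂3: piv[efps,efpx,efsx,ejwy,fjpv,fjwy,fpwy,fsvx,fsvy,fsxy,fvxy,jpvy] rk=12  ker:svxy
rk∂_3=12

rank∂_3=12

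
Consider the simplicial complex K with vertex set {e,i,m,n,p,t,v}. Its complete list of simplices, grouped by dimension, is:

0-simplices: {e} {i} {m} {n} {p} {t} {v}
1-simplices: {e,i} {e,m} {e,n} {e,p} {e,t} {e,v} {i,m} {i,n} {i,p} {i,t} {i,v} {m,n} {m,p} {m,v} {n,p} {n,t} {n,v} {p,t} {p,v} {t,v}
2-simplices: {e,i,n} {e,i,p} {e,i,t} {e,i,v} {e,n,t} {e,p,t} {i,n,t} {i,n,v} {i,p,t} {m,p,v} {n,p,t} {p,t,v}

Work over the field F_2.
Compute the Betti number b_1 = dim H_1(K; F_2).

b_1=4

n_0=7 n_1=20 n_2=12  [Z2]
∂1: piv[ei,em,en,ep,et,ev] rk=6  ker:im,in,ip,it,iv,mn,mp,mv,np,nt,nv,pt,pv,tv
∂2: piv[ein,eip,eit,eiv,ent,ept,inv,mpv,npt,ptv] rk=10  ker:int,ipt
b_1=(20−6)−10=4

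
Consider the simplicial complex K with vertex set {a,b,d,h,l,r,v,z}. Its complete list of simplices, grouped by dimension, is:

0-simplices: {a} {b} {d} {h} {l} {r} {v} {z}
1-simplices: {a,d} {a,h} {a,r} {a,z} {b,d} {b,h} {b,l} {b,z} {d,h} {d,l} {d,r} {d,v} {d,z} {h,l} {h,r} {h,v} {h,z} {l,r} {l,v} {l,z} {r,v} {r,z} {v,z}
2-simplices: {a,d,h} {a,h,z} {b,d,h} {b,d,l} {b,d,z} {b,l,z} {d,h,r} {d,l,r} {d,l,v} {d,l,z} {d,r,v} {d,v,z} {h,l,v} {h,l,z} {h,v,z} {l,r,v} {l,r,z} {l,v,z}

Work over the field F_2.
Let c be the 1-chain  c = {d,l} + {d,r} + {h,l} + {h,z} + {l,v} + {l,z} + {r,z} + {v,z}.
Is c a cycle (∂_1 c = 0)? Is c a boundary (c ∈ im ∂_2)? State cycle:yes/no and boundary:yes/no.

n_0=8 n_1=23 n_2=18  [Z2]
∂1: piv[ad,ah,ar,az,bd,bl,dv] rk=7  ker:bh,bz,dh,dl,dr,dz,hl,hr,hv,hz,lr,lv,lz,rv,rz,vz
∂2: piv[adh,ahz,bdh,bdl,bdz,blz,dhr,dlr,dlv,drv,dvz,hlv,hlz,lrz] rk=14  ker:dlz,hvz,lrv,lvz
∂1c = 0
c vs im∂2: reduces to 0 ⇒ boundary

cycle:yes boundary:yes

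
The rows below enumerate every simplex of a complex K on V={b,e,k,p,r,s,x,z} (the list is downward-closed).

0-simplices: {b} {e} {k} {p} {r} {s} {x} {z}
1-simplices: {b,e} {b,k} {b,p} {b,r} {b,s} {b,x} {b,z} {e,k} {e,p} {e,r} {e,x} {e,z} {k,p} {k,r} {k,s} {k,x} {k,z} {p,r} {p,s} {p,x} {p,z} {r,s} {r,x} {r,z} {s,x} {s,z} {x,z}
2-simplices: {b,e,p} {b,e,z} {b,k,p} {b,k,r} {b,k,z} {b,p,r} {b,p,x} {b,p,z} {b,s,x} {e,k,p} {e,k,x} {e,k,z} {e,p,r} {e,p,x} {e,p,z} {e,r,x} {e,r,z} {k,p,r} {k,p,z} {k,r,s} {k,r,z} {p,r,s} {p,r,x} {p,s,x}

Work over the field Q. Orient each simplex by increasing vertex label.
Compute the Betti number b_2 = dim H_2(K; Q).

n_0=8 n_1=27 n_2=24  [Q]
∂1: piv[be,bk,bp,br,bs,bx,bz] rk=7  ker:ek,ep,er,ex,ez,kp,kr,ks,kx,kz,pr,ps,px,pz,rs,rx,rz,sx,sz,xz
∂2: piv[bep,bez,bkp,bkr,bkz,bpr,bpx,bpz,bsx,ekp,ekx,epr,epx,erx,erz,krs,prs,psx] rk=18  ker:ekz,epz,kpr,kpz,krz,prx
b_2=(24−18)−0=6

b_2=6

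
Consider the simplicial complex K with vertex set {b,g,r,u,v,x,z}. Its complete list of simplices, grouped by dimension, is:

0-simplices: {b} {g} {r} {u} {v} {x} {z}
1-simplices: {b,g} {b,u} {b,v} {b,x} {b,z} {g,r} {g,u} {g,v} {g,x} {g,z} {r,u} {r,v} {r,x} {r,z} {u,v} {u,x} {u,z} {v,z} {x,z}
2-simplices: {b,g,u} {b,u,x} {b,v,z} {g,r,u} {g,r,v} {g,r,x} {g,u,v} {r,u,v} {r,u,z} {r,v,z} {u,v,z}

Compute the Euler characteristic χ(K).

χ(K)=-1

n_0=7 n_1=19 n_2=11
χ=+7−19+11=-1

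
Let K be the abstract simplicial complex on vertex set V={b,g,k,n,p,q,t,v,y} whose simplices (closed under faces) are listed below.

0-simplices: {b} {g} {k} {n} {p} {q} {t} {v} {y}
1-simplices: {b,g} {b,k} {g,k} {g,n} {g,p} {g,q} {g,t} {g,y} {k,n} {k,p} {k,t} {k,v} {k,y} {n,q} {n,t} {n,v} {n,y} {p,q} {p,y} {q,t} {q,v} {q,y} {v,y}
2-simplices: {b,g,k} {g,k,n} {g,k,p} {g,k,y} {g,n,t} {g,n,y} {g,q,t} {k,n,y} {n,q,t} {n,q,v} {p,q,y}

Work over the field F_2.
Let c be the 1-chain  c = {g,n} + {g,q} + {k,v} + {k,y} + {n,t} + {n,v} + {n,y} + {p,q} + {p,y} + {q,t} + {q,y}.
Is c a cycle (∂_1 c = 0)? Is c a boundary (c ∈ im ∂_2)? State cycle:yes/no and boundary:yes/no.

n_0=9 n_1=23 n_2=11  [Z2]
∂1: piv[bg,bk,gn,gp,gq,gt,gy,kv] rk=8  ker:gk,kn,kp,kt,ky,nq,nt,nv,ny,pq,py,qt,qv,qy,vy
∂2: piv[bgk,gkn,gkp,gky,gnt,gny,gqt,nqt,nqv,pqy] rk=10  ker:kny
∂1c = 0
c vs im∂2: residual ≠ 0 ⇒ not boundary

cycle:yes boundary:no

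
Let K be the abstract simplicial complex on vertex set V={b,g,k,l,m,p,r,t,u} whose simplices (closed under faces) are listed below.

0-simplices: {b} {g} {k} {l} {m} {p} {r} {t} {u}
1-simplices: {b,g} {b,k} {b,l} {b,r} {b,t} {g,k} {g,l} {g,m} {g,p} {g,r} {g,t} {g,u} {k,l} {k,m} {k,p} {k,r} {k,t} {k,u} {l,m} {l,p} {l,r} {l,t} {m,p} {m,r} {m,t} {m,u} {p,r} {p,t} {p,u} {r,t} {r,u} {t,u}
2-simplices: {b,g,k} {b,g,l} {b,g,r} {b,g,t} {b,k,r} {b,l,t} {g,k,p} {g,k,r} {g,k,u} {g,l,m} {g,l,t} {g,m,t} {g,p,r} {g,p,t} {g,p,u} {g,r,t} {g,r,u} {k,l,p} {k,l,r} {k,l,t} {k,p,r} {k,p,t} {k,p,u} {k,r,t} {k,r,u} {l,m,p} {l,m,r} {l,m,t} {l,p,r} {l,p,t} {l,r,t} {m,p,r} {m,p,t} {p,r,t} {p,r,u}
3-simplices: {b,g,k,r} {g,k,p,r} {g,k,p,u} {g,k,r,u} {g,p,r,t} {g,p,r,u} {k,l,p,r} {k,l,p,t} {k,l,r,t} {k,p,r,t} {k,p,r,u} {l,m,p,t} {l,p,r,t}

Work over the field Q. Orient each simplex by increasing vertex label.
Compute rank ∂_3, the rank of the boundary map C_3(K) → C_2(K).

n_0=9 n_1=32 n_2=35 n_3=13  [Q]
∂1: piv[bg,bk,bl,br,bt,gm,gp,gu] rk=8  ker:gk,gl,gr,gt,kl,km,kp,kr,kt,ku,lm,lp,lr,lt,mp,mr,mt,mu,pr,pt,pu,rt,ru,tu
∂2: piv[bgk,bgl,bgr,bgt,bkr,blt,gkp,gku,glm,gmt,gpr,gpt,gpu,grt,gru,klp,klr,klt,kpt,lmp,lmr] rk=21  ker:gkr,glt,kpr,kpu,krt,kru,lmt,lpr,lpt,lrt,mpr,mpt,prt,pru
∂3: piv[bgkr,gkpr,gkpu,gkru,gprt,gpru,klpr,klpt,klrt,kprt,lmpt] rk=11  ker:kpru,lprt
rk∂_3=11

rank∂_3=11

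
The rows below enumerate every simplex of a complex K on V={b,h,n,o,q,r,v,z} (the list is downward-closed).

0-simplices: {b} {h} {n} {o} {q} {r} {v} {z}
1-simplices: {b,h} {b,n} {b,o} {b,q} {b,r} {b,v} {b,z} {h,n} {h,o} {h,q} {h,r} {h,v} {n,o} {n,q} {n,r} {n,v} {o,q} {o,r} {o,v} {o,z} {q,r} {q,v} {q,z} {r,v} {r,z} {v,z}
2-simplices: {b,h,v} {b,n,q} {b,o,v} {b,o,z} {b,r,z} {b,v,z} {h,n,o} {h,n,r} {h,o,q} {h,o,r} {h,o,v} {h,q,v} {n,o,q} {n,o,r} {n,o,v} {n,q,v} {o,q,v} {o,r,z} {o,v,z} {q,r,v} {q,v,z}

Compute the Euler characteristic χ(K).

χ(K)=3

n_0=8 n_1=26 n_2=21
χ=+8−26+21=3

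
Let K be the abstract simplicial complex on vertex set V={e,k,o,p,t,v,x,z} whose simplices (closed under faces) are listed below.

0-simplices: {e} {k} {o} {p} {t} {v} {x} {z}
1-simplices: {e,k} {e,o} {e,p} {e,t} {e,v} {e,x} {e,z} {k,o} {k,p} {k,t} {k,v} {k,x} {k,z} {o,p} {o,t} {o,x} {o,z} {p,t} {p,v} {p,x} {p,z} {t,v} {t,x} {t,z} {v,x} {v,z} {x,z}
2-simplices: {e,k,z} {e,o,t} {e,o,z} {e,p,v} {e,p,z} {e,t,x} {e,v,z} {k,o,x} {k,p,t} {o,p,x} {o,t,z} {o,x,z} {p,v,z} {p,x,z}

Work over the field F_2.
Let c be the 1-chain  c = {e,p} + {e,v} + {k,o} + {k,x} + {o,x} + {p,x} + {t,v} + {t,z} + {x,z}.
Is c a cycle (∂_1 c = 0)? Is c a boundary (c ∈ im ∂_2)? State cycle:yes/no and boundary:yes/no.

n_0=8 n_1=27 n_2=14  [Z2]
∂1: piv[ek,eo,ep,et,ev,ex,ez] rk=7  ker:ko,kp,kt,kv,kx,kz,op,ot,ox,oz,pt,pv,px,pz,tv,tx,tz,vx,vz,xz
∂2: piv[ekz,eot,eoz,epv,epz,etx,evz,kox,kpt,opx,otz,oxz,pxz] rk=13  ker:pvz
∂1c = 0
c vs im∂2: residual ≠ 0 ⇒ not boundary

cycle:yes boundary:no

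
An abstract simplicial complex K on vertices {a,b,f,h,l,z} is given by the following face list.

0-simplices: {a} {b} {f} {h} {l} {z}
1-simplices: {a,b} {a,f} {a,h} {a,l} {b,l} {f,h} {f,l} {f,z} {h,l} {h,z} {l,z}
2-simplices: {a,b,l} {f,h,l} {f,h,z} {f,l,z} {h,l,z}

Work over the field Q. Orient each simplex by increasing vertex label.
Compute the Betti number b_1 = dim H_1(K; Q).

b_1=2

n_0=6 n_1=11 n_2=5  [Q]
∂1: piv[ab,af,ah,al,fz] rk=5  ker:bl,fh,fl,hl,hz,lz
∂2: piv[abl,fhl,fhz,flz] rk=4  ker:hlz
b_1=(11−5)−4=2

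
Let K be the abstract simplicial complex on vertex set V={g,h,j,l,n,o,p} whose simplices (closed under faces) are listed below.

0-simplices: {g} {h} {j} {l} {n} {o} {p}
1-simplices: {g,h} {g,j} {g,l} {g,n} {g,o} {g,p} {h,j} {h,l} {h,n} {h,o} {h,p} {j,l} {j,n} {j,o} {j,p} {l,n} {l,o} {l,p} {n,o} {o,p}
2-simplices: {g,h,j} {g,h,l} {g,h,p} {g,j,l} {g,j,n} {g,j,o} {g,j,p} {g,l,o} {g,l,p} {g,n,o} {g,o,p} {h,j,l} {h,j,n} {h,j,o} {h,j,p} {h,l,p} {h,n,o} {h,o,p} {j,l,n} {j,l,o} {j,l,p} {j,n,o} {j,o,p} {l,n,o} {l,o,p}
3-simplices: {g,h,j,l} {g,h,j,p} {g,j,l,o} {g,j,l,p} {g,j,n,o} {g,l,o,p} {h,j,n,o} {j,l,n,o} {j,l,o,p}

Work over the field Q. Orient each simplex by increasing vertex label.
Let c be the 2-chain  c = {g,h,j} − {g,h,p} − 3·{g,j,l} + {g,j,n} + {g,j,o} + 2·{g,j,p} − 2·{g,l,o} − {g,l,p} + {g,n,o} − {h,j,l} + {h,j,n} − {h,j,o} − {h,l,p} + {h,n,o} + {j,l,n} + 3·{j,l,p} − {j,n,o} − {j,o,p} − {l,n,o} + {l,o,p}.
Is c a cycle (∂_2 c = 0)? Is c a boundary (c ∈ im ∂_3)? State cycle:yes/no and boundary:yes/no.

n_0=7 n_1=20 n_2=25 n_3=9  [Q]
∂1: piv[gh,gj,gl,gn,go,gp] rk=6  ker:hj,hl,hn,ho,hp,jl,jn,jo,jp,ln,lo,lp,no,op
∂2: piv[ghj,ghl,ghp,gjl,gjn,gjo,gjp,glo,glp,gno,gop,hjn,hjo,jln] rk=14  ker:hjl,hjp,hlp,hno,hop,jlo,jlp,jno,jop,lno,lop
∂3: piv[ghjl,ghjp,gjlo,gjlp,gjno,glop,hjno,jlno,jlop] rk=9
∂2c = 0
c vs im∂3: residual ≠ 0 ⇒ not boundary

cycle:yes boundary:no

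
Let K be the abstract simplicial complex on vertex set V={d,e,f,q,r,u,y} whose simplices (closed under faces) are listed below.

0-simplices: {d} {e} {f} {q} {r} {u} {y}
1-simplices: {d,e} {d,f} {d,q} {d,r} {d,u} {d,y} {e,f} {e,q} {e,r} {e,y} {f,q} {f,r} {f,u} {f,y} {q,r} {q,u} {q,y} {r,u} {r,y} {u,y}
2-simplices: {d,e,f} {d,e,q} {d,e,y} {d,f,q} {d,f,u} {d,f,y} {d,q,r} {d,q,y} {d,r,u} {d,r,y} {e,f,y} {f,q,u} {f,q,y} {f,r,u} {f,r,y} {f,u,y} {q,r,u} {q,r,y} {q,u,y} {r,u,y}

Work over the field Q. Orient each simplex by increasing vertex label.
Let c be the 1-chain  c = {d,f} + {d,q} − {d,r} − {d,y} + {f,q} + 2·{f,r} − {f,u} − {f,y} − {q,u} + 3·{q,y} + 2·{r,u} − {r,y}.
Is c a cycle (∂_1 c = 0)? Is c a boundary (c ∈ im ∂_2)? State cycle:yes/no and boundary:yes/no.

n_0=7 n_1=20 n_2=20  [Q]
∂1: piv[de,df,dq,dr,du,dy] rk=6  ker:ef,eq,er,ey,fq,fr,fu,fy,qr,qu,qy,ru,ry,uy
∂2: piv[def,deq,dey,dfq,dfu,dfy,dqr,dqy,dru,dry,fqu,fru,fuy] rk=13  ker:efy,fqy,fry,qru,qry,quy,ruy
∂1c = 0
c vs im∂2: reduces to 0 ⇒ boundary

cycle:yes boundary:yes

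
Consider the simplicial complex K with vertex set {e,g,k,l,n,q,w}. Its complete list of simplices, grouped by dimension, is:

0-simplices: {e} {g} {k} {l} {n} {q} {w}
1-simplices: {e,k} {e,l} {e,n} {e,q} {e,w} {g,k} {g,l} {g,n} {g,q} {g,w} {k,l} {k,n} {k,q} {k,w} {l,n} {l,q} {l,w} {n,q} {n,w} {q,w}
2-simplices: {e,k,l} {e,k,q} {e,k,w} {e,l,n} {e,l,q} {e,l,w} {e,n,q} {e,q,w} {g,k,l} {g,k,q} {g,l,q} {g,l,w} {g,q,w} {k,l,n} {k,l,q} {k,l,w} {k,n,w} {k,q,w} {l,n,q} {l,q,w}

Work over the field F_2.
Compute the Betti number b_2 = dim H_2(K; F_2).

n_0=7 n_1=20 n_2=20  [Z2]
∂1: piv[ek,el,en,eq,ew,gk] rk=6  ker:gl,gn,gq,gw,kl,kn,kq,kw,ln,lq,lw,nq,nw,qw
∂2: piv[ekl,ekq,ekw,eln,elq,elw,enq,eqw,gkl,gkq,glw,kln,knw] rk=13  ker:glq,gqw,klq,klw,kqw,lnq,lqw
b_2=(20−13)−0=7

b_2=7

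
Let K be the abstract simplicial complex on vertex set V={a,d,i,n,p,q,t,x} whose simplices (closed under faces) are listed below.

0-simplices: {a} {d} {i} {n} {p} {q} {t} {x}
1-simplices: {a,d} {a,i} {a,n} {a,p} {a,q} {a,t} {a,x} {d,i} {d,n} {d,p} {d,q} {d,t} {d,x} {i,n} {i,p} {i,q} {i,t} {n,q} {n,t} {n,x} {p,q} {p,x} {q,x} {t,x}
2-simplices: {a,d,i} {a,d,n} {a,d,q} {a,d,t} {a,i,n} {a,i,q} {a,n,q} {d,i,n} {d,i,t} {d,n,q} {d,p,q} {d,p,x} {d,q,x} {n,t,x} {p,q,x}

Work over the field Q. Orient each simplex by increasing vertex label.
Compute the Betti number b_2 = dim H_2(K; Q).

b_2=3

n_0=8 n_1=24 n_2=15  [Q]
∂1: piv[ad,ai,an,ap,aq,at,ax] rk=7  ker:di,dn,dp,dq,dt,dx,in,ip,iq,it,nq,nt,nx,pq,px,qx,tx
∂2: piv[adi,adn,adq,adt,ain,aiq,anq,dit,dpq,dpx,dqx,ntx] rk=12  ker:din,dnq,pqx
b_2=(15−12)−0=3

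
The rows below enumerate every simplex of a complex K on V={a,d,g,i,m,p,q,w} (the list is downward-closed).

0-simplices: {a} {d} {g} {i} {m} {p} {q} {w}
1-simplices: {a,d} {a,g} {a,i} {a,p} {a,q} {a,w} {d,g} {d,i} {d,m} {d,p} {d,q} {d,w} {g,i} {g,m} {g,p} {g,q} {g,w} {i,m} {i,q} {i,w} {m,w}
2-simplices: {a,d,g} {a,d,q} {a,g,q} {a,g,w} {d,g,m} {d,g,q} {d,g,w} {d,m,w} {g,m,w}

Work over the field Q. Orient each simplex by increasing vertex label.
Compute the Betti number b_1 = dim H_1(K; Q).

b_1=7

n_0=8 n_1=21 n_2=9  [Q]
∂1: piv[ad,ag,ai,ap,aq,aw,dm] rk=7  ker:dg,di,dp,dq,dw,gi,gm,gp,gq,gw,im,iq,iw,mw
∂2: piv[adg,adq,agq,agw,dgm,dgw,dmw] rk=7  ker:dgq,gmw
b_1=(21−7)−7=7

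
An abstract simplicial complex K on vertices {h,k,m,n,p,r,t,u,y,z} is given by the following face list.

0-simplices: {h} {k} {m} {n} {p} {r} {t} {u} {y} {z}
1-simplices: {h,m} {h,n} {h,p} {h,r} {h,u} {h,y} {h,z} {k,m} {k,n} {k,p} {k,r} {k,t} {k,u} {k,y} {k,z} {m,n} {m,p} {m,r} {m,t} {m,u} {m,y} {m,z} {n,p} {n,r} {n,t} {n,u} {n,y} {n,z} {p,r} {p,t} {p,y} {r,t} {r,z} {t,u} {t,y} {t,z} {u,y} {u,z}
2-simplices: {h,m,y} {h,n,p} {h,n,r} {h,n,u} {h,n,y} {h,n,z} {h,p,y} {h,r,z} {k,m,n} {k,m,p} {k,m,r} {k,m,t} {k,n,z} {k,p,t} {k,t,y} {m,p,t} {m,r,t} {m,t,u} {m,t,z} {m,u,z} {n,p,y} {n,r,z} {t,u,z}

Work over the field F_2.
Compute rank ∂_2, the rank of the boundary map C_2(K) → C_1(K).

n_0=10 n_1=38 n_2=23  [Z2]
∂1: piv[hm,hn,hp,hr,hu,hy,hz,km,kt] rk=9  ker:kn,kp,kr,ku,ky,kz,mn,mp,mr,mt,mu,my,mz,np,nr,nt,nu,ny,nz,pr,pt,py,rt,rz,tu,ty,tz,uy,uz
∂2: piv[hmy,hnp,hnr,hnu,hny,hnz,hpy,hrz,kmn,kmp,kmr,kmt,knz,kpt,kty,mrt,mtu,mtz,muz] rk=19  ker:mpt,npy,nrz,tuz
rk∂_2=19

rank∂_2=19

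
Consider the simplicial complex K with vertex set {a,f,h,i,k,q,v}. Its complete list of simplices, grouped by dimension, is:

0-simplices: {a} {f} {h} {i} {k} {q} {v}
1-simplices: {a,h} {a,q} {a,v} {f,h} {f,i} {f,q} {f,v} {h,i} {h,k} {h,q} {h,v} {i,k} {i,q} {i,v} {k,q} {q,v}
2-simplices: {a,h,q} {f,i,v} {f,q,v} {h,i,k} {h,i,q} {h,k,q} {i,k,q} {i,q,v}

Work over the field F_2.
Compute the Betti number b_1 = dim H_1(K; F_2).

n_0=7 n_1=16 n_2=8  [Z2]
∂1: piv[ah,aq,av,fh,fi,hk] rk=6  ker:fq,fv,hi,hq,hv,ik,iq,iv,kq,qv
∂2: piv[ahq,fiv,fqv,hik,hiq,hkq,iqv] rk=7  ker:ikq
b_1=(16−6)−7=3

b_1=3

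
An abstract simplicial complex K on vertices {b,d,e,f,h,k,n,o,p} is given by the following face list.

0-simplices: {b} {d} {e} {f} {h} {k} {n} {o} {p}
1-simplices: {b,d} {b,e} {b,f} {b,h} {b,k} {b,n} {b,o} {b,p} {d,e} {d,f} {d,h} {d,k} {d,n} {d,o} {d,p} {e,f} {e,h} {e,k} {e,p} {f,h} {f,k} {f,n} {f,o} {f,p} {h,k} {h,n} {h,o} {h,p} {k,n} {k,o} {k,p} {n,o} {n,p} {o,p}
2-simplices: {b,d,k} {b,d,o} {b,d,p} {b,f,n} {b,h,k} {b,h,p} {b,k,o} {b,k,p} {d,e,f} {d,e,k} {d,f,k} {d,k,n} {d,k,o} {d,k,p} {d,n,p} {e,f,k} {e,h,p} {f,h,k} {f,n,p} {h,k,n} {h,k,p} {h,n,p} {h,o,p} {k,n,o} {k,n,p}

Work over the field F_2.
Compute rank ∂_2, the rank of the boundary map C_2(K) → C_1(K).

rank∂_2=19

n_0=9 n_1=34 n_2=25  [Z2]
∂1: piv[bd,be,bf,bh,bk,bn,bo,bp] rk=8  ker:de,df,dh,dk,dn,do,dp,ef,eh,ek,ep,fh,fk,fn,fo,fp,hk,hn,ho,hp,kn,ko,kp,no,np,op
∂2: piv[bdk,bdo,bdp,bfn,bhk,bhp,bko,bkp,def,dek,dfk,dkn,dnp,ehp,fhk,fnp,hkn,hop,kno] rk=19  ker:dko,dkp,efk,hkp,hnp,knp
rk∂_2=19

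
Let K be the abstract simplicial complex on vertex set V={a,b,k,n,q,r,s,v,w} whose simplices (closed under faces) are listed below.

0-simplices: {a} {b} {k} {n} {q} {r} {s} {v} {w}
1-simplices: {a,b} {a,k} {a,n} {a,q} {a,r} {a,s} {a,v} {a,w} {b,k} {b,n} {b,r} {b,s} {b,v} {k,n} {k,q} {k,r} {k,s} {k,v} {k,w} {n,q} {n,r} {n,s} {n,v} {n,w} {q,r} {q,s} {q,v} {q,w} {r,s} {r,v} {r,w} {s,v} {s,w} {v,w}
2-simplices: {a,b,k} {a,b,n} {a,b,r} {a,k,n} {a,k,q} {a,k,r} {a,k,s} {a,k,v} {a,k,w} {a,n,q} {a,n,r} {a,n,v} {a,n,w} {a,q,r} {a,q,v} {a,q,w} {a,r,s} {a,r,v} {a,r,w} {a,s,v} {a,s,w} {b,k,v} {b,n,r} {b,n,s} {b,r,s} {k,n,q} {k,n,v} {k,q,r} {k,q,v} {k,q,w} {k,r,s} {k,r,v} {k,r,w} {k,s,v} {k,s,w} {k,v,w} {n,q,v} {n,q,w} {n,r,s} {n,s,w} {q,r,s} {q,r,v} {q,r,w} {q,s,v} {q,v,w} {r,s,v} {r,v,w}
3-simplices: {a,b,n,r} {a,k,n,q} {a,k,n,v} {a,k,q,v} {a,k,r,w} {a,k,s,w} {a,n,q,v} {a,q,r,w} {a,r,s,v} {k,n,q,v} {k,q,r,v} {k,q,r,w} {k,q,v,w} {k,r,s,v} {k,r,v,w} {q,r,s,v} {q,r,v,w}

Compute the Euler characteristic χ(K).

n_0=9 n_1=34 n_2=47 n_3=17
χ=+9−34+47−17=5

χ(K)=5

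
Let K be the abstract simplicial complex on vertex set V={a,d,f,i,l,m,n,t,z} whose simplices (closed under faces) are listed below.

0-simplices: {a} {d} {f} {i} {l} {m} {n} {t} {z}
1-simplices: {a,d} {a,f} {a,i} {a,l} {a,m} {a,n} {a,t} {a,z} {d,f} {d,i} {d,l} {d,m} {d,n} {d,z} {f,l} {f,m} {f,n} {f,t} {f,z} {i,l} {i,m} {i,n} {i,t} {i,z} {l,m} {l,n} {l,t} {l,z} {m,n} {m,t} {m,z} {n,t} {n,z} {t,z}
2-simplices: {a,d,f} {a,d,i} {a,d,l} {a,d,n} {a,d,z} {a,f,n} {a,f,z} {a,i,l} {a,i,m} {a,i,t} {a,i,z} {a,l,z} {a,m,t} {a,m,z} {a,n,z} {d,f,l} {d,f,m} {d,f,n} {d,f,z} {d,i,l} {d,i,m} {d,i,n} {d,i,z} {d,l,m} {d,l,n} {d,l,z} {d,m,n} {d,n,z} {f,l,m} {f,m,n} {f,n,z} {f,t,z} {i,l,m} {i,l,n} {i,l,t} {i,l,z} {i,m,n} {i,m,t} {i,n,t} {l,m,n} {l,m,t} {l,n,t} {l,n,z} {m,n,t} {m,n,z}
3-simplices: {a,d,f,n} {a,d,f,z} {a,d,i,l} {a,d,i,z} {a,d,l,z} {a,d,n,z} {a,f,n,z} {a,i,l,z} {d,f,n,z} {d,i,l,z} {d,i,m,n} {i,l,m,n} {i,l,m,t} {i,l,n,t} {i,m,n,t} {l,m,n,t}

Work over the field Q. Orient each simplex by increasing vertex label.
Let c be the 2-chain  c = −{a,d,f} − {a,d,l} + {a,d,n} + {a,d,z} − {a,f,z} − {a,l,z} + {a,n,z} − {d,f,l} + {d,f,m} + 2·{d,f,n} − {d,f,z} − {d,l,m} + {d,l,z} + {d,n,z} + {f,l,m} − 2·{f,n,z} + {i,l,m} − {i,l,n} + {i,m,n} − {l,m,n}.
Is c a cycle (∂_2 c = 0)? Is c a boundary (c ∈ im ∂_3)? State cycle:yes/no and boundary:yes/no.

n_0=9 n_1=34 n_2=45 n_3=16  [Q]
∂1: piv[ad,af,ai,al,am,an,at,az] rk=8  ker:df,di,dl,dm,dn,dz,fl,fm,fn,ft,fz,il,im,in,it,iz,lm,ln,lt,lz,mn,mt,mz,nt,nz,tz
∂2: piv[adf,adi,adl,adn,adz,afn,afz,ail,aim,ait,aiz,alz,amt,amz,anz,dfl,dfm,dim,din,dlm,dln,dmn,ftz,ilt,int] rk=25  ker:dfn,dfz,dil,diz,dlz,dnz,flm,fmn,fnz,ilm,iln,ilz,imn,imt,lmn,lmt,lnt,lnz,mnt,mnz
∂3: piv[adfn,adfz,adil,adiz,adlz,adnz,afnz,ailz,dimn,ilmn,ilmt,ilnt,imnt] rk=13  ker:dfnz,dilz,lmnt
∂2c = 0
c vs im∂3: residual ≠ 0 ⇒ not boundary

cycle:yes boundary:no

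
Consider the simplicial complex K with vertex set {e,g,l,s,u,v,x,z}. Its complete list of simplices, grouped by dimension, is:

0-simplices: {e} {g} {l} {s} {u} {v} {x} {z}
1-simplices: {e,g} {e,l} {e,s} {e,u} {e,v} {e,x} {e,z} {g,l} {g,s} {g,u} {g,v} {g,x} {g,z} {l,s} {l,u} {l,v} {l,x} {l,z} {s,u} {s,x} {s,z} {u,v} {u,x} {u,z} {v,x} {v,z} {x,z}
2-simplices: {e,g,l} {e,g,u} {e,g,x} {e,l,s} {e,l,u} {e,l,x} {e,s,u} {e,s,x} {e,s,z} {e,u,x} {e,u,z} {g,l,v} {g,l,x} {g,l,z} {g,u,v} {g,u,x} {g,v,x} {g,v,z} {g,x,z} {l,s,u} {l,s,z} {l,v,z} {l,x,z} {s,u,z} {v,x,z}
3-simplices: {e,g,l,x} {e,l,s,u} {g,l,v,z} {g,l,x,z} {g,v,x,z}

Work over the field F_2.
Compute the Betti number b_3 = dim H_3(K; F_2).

b_3=0

n_0=8 n_1=27 n_2=25 n_3=5  [Z2]
∂1: piv[eg,el,es,eu,ev,ex,ez] rk=7  ker:gl,gs,gu,gv,gx,gz,ls,lu,lv,lx,lz,su,sx,sz,uv,ux,uz,vx,vz,xz
∂2: piv[egl,egu,egx,els,elu,elx,esu,esx,esz,eux,euz,glv,glz,guv,gvx,gvz,gxz,lsz] rk=18  ker:glx,gux,lsu,lvz,lxz,suz,vxz
∂3: piv[eglx,elsu,glvz,glxz,gvxz] rk=5
b_3=(5−5)−0=0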